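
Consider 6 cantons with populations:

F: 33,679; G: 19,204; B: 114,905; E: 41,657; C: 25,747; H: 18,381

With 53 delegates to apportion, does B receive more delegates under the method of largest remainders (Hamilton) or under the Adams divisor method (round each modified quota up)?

Hamilton: F 7, G 4, B 24, E 9, C 5, H 4.
Adams: F 7, G 4, B 23, E 9, C 6, H 4.
B gets 24 under Hamilton and 23 under Adams.

Hamilton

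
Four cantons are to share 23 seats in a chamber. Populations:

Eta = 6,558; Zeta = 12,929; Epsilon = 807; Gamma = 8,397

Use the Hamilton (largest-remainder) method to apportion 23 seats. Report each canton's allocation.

Standard divisor: 28691 ÷ 23 ≈ 1247.435.
Standard quotas: Eta 5.2572, Zeta 10.3645, Epsilon 0.6469, Gamma 6.7314.
Lower quotas: Eta 5, Zeta 10, Epsilon 0, Gamma 6 (sum 21, leaving 2 seats).
Remainders in descending order: Gamma 0.7314, Epsilon 0.6469, Zeta 0.3645, Eta 0.2572.
The surplus seats go to Gamma, Epsilon.

Eta=5; Zeta=10; Epsilon=1; Gamma=7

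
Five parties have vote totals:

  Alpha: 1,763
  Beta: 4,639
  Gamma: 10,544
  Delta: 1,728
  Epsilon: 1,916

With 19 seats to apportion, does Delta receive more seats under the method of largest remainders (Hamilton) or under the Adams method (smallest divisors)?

Hamilton: Alpha 2, Beta 4, Gamma 10, Delta 1, Epsilon 2.
Adams: Alpha 2, Beta 4, Gamma 9, Delta 2, Epsilon 2.
Delta gets 1 under Hamilton and 2 under Adams.

Adams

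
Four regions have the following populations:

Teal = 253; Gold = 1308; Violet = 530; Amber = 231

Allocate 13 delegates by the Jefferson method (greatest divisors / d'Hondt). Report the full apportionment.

Standard divisor 2322/13 ≈ 178.615; standard quotas: Teal 1.416, Gold 7.323, Violet 2.967, Amber 1.293.
Rounding down gives 1, 7, 2, 1 = 11 seats, so the divisor must be adjusted.
With modified divisor 150: modified quotas Teal 1.687, Gold 8.720, Violet 3.533, Amber 1.540.
Rounding down: Teal 1, Gold 8, Violet 3, Amber 1 (total 13).

Teal: 1, Gold: 8, Violet: 3, Amber: 1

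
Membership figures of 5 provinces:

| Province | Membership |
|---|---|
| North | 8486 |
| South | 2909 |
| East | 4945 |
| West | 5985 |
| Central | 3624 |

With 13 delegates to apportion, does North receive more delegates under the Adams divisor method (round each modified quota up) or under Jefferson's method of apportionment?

Jefferson

Adams: North 4, South 2, East 2, West 3, Central 2.
Jefferson: North 5, South 1, East 2, West 3, Central 2.
North gets 4 under Adams and 5 under Jefferson.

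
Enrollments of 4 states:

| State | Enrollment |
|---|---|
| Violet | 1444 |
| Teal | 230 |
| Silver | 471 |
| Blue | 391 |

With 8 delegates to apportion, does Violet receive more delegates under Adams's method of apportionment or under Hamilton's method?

Adams: Violet 4, Teal 1, Silver 2, Blue 1.
Hamilton: Violet 5, Teal 1, Silver 1, Blue 1.
Violet gets 4 under Adams and 5 under Hamilton.

Hamilton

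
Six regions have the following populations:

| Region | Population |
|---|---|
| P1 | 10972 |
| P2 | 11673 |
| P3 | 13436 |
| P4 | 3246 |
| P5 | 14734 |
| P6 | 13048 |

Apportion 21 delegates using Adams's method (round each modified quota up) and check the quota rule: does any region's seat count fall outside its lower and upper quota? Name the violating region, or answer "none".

none

Standard quotas: P1 3.433, P2 3.653, P3 4.204, P4 1.016, P5 4.611, P6 4.083.
Adams allocation: P1 3, P2 4, P3 4, P4 1, P5 5, P6 4.
Every allocation lies between the lower and upper quota.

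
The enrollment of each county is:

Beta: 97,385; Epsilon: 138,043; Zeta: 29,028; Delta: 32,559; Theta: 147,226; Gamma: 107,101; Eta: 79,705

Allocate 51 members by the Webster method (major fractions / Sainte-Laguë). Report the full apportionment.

Beta: 8; Epsilon: 11; Zeta: 2; Delta: 3; Theta: 12; Gamma: 9; Eta: 6

Standard divisor 631047/51 ≈ 12373.471; standard quotas: Beta 7.870, Epsilon 11.156, Zeta 2.346, Delta 2.631, Theta 11.899, Gamma 8.656, Eta 6.442.
Rounding to the nearest integer gives Beta 8, Epsilon 11, Zeta 2, Delta 3, Theta 12, Gamma 9, Eta 6 — total 51, matching the house size, so no adjustment is needed.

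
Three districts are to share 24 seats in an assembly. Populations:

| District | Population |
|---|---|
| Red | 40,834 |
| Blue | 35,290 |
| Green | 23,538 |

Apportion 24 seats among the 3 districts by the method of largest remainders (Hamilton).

Red 10, Blue 8, Green 6

The standard divisor is 99662/24 ≈ 4152.583.
Standard quotas: Red 9.8334, Blue 8.4983, Green 5.6683.
Lower quotas: Red 9, Blue 8, Green 5 (sum 22, leaving 2 seats).
Remainders in descending order: Red 0.8334, Green 0.6683, Blue 0.4983.
Largest remainders: Red, Green receive the extra seats.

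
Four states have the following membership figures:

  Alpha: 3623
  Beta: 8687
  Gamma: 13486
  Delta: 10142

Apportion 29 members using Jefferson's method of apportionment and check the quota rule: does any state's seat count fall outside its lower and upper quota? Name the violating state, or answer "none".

Standard quotas: Alpha 2.924, Beta 7.010, Gamma 10.882, Delta 8.184.
Jefferson allocation: Alpha 3, Beta 7, Gamma 11, Delta 8.
Every allocation lies between the lower and upper quota.

none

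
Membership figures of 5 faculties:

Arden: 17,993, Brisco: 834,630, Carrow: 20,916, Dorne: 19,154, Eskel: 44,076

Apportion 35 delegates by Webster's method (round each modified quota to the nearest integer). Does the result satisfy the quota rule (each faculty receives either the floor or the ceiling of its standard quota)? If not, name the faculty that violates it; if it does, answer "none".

Brisco

Standard quotas: Arden 0.672, Brisco 31.184, Carrow 0.781, Dorne 0.716, Eskel 1.647.
Webster allocation: Arden 1, Brisco 30, Carrow 1, Dorne 1, Eskel 2.
Brisco has quota 31.184 (lower 31, upper 32) but receives 30 — outside the quota interval.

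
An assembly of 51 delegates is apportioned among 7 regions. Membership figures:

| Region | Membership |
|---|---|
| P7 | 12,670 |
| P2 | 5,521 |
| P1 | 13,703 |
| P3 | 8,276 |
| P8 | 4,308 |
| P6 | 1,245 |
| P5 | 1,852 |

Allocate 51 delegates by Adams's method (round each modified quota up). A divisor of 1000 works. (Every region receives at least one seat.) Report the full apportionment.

P7 13, P2 6, P1 14, P3 9, P8 5, P6 2, P5 2

With modified divisor 1000: modified quotas P7 12.670, P2 5.521, P1 13.703, P3 8.276, P8 4.308, P6 1.245, P5 1.852.
Rounding up: P7 13, P2 6, P1 14, P3 9, P8 5, P6 2, P5 2 (total 51).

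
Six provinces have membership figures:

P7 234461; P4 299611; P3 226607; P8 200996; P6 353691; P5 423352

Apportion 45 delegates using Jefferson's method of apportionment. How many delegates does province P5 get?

11

Standard divisor 1738718/45 ≈ 38638.178; standard quotas: P7 6.068, P4 7.754, P3 5.865, P8 5.202, P6 9.154, P5 10.957.
Rounding down gives 6, 7, 5, 5, 9, 10 = 42 seats, so the divisor must be adjusted.
With modified divisor 36400: modified quotas P7 6.441, P4 8.231, P3 6.225, P8 5.522, P6 9.717, P5 11.631.
Rounding down: P7 6, P4 8, P3 6, P8 5, P6 9, P5 11 (total 45).
P5 receives 11.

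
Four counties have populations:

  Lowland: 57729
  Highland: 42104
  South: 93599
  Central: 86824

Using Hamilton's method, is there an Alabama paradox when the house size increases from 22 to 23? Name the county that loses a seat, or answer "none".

none

At 22 seats: Lowland 5, Highland 3, South 7, Central 7.
At 23 seats: Lowland 5, Highland 3, South 8, Central 7.
No county's allocation decreased.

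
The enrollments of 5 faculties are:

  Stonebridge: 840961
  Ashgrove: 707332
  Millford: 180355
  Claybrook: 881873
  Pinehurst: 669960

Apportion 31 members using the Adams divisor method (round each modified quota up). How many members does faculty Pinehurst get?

Standard divisor 3280481/31 ≈ 105821.968; standard quotas: Stonebridge 7.947, Ashgrove 6.684, Millford 1.704, Claybrook 8.334, Pinehurst 6.331.
Rounding up gives 8, 7, 2, 9, 7 = 33 seats, so the divisor must be adjusted.
With modified divisor 114800: modified quotas Stonebridge 7.325, Ashgrove 6.161, Millford 1.571, Claybrook 7.682, Pinehurst 5.836.
Rounding up: Stonebridge 8, Ashgrove 7, Millford 2, Claybrook 8, Pinehurst 6 (total 31).
Pinehurst receives 6.

6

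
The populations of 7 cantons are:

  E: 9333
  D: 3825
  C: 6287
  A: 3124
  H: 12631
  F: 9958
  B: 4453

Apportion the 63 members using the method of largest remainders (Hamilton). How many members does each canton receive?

E=12, D=5, C=8, A=4, H=16, F=12, B=6

Total 49611; standard divisor 49611/63 ≈ 787.476.
Standard quotas: E 11.8518, D 4.8573, C 7.9837, A 3.9671, H 16.0399, F 12.6455, B 5.6548.
Lower quotas: E 11, D 4, C 7, A 3, H 16, F 12, B 5 (sum 58, leaving 5 seats).
Remainders in descending order: C 0.9837, A 0.9671, D 0.8573, E 0.8518, B 0.6548, F 0.6455, H 0.0399.
Largest remainders: C, A, D, E, B receive the extra seats.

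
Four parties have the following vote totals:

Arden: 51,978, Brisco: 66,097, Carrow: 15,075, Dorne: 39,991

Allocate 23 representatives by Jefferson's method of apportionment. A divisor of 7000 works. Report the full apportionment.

Arden: 7; Brisco: 9; Carrow: 2; Dorne: 5

With modified divisor 7000: modified quotas Arden 7.425, Brisco 9.442, Carrow 2.154, Dorne 5.713.
Rounding down: Arden 7, Brisco 9, Carrow 2, Dorne 5 (total 23).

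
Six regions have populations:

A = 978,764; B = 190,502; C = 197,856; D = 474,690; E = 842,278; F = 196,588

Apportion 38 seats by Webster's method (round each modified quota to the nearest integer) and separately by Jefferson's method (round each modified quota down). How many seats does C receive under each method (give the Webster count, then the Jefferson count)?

3 and 2

Webster: A 13, B 2, C 3, D 6, E 11, F 3.
Jefferson: A 14, B 2, C 2, D 6, E 12, F 2.
C gets 3 under Webster and 2 under Jefferson.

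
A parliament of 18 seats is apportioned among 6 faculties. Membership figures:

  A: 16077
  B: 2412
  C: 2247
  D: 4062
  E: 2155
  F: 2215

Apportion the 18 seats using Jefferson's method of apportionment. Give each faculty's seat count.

A 11; B 1; C 1; D 3; E 1; F 1

Standard divisor 29168/18 ≈ 1620.444; standard quotas: A 9.921, B 1.488, C 1.387, D 2.507, E 1.330, F 1.367.
Rounding down gives 9, 1, 1, 2, 1, 1 = 15 seats, so the divisor must be adjusted.
With modified divisor 1344.03: modified quotas A 11.962, B 1.795, C 1.672, D 3.022, E 1.603, F 1.648.
Rounding down: A 11, B 1, C 1, D 3, E 1, F 1 (total 18).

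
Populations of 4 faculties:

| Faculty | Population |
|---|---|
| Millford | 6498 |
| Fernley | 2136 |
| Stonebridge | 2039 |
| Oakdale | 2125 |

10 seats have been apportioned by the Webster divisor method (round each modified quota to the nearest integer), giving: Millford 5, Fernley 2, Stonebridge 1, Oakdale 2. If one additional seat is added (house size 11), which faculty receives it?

Priority for the next seat is population ÷ (current seats + 0.5).
Priorities: Millford 1181.455, Fernley 854.400, Stonebridge 1359.333, Oakdale 850.000.
Highest priority: Stonebridge.

Stonebridge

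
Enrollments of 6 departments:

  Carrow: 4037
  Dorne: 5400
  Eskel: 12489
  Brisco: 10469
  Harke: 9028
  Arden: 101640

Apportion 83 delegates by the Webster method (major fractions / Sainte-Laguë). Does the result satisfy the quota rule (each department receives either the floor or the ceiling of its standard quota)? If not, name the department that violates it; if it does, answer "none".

Arden

Standard quotas: Carrow 2.342, Dorne 3.133, Eskel 7.246, Brisco 6.074, Harke 5.238, Arden 58.968.
Webster allocation: Carrow 2, Dorne 3, Eskel 7, Brisco 6, Harke 5, Arden 60.
Arden has quota 58.968 (lower 58, upper 59) but receives 60 — outside the quota interval.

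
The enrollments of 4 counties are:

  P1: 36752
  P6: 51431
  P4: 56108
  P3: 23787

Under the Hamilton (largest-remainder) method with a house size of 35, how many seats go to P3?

Standard divisor: 168078 ÷ 35 ≈ 4802.229.
Standard quotas: P1 7.6531, P6 10.7098, P4 11.6837, P3 4.9533.
Lower quotas: P1 7, P6 10, P4 11, P3 4 (sum 32, leaving 3 seats).
Remainders in descending order: P3 0.9533, P6 0.7098, P4 0.6837, P1 0.6531.
Largest remainders: P3, P6, P4 receive the extra seats.
P3 receives 5.

5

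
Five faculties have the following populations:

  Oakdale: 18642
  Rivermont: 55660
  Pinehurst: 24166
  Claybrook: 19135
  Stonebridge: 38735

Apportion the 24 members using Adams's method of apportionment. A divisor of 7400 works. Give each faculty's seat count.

Oakdale 3, Rivermont 8, Pinehurst 4, Claybrook 3, Stonebridge 6

With modified divisor 7400: modified quotas Oakdale 2.519, Rivermont 7.522, Pinehurst 3.266, Claybrook 2.586, Stonebridge 5.234.
Rounding up: Oakdale 3, Rivermont 8, Pinehurst 4, Claybrook 3, Stonebridge 6 (total 24).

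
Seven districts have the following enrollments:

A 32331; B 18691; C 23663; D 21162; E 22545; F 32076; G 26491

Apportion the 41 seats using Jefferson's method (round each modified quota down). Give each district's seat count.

Standard divisor 176959/41 ≈ 4316.073; standard quotas: A 7.491, B 4.331, C 5.483, D 4.903, E 5.223, F 7.432, G 6.138.
Rounding down gives 7, 4, 5, 4, 5, 7, 6 = 38 seats, so the divisor must be adjusted.
With modified divisor 3980: modified quotas A 8.123, B 4.696, C 5.945, D 5.317, E 5.665, F 8.059, G 6.656.
Rounding down: A 8, B 4, C 5, D 5, E 5, F 8, G 6 (total 41).

A 8, B 4, C 5, D 5, E 5, F 8, G 6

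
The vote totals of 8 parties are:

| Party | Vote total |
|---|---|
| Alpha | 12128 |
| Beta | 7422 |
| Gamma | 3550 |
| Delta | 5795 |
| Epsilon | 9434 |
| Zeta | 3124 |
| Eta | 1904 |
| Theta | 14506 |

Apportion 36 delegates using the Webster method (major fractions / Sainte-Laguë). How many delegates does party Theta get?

Standard divisor 57863/36 ≈ 1607.306; standard quotas: Alpha 7.546, Beta 4.618, Gamma 2.209, Delta 3.605, Epsilon 5.869, Zeta 1.944, Eta 1.185, Theta 9.025.
Rounding to the nearest integer gives 8, 5, 2, 4, 6, 2, 1, 9 = 37 seats, so the divisor must be adjusted.
With modified divisor 1630: modified quotas Alpha 7.440, Beta 4.553, Gamma 2.178, Delta 3.555, Epsilon 5.788, Zeta 1.917, Eta 1.168, Theta 8.899.
Rounding to the nearest integer: Alpha 7, Beta 5, Gamma 2, Delta 4, Epsilon 6, Zeta 2, Eta 1, Theta 9 (total 36).
Theta receives 9.

9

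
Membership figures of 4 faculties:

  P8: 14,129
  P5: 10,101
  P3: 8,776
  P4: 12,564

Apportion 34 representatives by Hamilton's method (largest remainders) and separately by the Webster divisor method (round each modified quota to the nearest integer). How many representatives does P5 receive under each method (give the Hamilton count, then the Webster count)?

Hamilton: P8 11, P5 7, P3 7, P4 9.
Webster: P8 10, P5 8, P3 7, P4 9.
P5 gets 7 under Hamilton and 8 under Webster.

7 and 8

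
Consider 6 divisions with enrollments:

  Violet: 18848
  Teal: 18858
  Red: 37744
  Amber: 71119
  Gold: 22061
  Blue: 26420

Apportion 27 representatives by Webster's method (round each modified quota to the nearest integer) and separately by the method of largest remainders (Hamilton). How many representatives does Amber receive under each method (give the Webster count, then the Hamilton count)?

Webster: Violet 3, Teal 3, Red 5, Amber 9, Gold 3, Blue 4.
Hamilton: Violet 2, Teal 3, Red 5, Amber 10, Gold 3, Blue 4.
Amber gets 9 under Webster and 10 under Hamilton.

9 and 10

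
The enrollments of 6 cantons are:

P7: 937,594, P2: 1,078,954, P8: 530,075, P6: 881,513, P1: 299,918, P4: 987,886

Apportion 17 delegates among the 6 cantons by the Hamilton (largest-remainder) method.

P7=3; P2=4; P8=2; P6=3; P1=1; P4=4

The standard divisor is 4715940/17 ≈ 277408.235.
Standard quotas: P7 3.3798, P2 3.8894, P8 1.9108, P6 3.1777, P1 1.0811, P4 3.5611.
Lower quotas: P7 3, P2 3, P8 1, P6 3, P1 1, P4 3 (sum 14, leaving 3 seats).
Remainders in descending order: P8 0.9108, P2 0.8894, P4 0.5611, P7 0.3798, P6 0.1777, P1 0.0811.
The surplus seats go to P8, P2, P4.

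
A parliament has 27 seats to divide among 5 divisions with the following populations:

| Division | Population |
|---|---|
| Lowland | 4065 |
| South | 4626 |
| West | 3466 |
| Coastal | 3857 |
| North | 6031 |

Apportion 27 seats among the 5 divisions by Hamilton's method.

Standard divisor: 22045 ÷ 27 ≈ 816.481.
Standard quotas: Lowland 4.9787, South 5.6658, West 4.2450, Coastal 4.7239, North 7.3866.
Lower quotas: Lowland 4, South 5, West 4, Coastal 4, North 7 (sum 24, leaving 3 seats).
Remainders in descending order: Lowland 0.9787, Coastal 0.7239, South 0.6658, North 0.3866, West 0.2450.
Largest remainders: Lowland, Coastal, South receive the extra seats.

Lowland 5, South 6, West 4, Coastal 5, North 7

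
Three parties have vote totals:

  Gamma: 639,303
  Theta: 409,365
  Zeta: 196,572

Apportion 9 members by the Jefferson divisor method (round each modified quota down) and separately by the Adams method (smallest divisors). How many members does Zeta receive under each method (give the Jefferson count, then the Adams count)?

Jefferson: Gamma 5, Theta 3, Zeta 1.
Adams: Gamma 4, Theta 3, Zeta 2.
Zeta gets 1 under Jefferson and 2 under Adams.

1 and 2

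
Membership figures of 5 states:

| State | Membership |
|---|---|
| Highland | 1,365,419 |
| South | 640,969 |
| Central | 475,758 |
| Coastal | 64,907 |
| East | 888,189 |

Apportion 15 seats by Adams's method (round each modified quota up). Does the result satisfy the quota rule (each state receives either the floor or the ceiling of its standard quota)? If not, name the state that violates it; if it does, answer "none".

none

Standard quotas: Highland 5.962, South 2.799, Central 2.077, Coastal 0.283, East 3.878.
Adams allocation: Highland 5, South 3, Central 2, Coastal 1, East 4.
Every allocation lies between the lower and upper quota.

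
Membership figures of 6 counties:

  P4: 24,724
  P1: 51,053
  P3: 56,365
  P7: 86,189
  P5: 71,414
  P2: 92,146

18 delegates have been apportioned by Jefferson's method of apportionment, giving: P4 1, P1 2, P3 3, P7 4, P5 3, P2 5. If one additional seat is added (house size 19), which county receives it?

P5

Priority for the next seat is population ÷ (current seats + 1).
Priorities: P4 12362.000, P1 17017.667, P3 14091.250, P7 17237.800, P5 17853.500, P2 15357.667.
Highest priority: P5.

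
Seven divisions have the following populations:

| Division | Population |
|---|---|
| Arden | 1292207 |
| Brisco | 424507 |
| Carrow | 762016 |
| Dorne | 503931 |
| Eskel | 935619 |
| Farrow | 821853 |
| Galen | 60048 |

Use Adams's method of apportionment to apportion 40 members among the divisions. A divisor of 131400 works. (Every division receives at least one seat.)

With modified divisor 131400: modified quotas Arden 9.834, Brisco 3.231, Carrow 5.799, Dorne 3.835, Eskel 7.120, Farrow 6.255, Galen 0.457.
Rounding up: Arden 10, Brisco 4, Carrow 6, Dorne 4, Eskel 8, Farrow 7, Galen 1 (total 40).

Arden: 10, Brisco: 4, Carrow: 6, Dorne: 4, Eskel: 8, Farrow: 7, Galen: 1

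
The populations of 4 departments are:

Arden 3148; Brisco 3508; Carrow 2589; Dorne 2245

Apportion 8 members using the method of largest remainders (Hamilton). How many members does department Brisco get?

2

The standard divisor is 11490/8 ≈ 1436.25.
Standard quotas: Arden 2.192, Brisco 2.442, Carrow 1.803, Dorne 1.563.
Lower quotas: Arden 2, Brisco 2, Carrow 1, Dorne 1 (sum 6, leaving 2 seats).
Remainders in descending order: Carrow 0.803, Dorne 0.563, Brisco 0.442, Arden 0.192.
Largest remainders: Carrow, Dorne receive the extra seats.
Brisco receives 2.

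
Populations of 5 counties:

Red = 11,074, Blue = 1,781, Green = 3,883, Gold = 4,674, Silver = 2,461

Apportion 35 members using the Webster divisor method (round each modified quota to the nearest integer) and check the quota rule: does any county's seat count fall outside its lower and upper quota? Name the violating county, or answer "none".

Standard quotas: Red 16.235, Blue 2.611, Green 5.693, Gold 6.853, Silver 3.608.
Webster allocation: Red 16, Blue 3, Green 6, Gold 7, Silver 3.
Every allocation lies between the lower and upper quota.

none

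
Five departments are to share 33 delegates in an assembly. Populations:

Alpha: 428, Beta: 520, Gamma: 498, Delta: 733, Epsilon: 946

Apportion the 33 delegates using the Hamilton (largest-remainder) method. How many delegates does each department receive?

Alpha: 5, Beta: 5, Gamma: 5, Delta: 8, Epsilon: 10

Total 3125; standard divisor 3125/33 ≈ 94.697.
Standard quotas: Alpha 4.520, Beta 5.491, Gamma 5.259, Delta 7.740, Epsilon 9.990.
Lower quotas: Alpha 4, Beta 5, Gamma 5, Delta 7, Epsilon 9 (sum 30, leaving 3 seats).
Remainders in descending order: Epsilon 0.990, Delta 0.740, Alpha 0.520, Beta 0.491, Gamma 0.259.
The surplus seats go to Epsilon, Delta, Alpha.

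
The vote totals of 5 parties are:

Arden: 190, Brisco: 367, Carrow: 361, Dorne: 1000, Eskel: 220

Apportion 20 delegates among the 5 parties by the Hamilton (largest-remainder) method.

Arden 2, Brisco 4, Carrow 3, Dorne 9, Eskel 2

Total 2138; standard divisor 2138/20 ≈ 106.9.
Standard quotas: Arden 1.777, Brisco 3.433, Carrow 3.377, Dorne 9.355, Eskel 2.058.
Lower quotas: Arden 1, Brisco 3, Carrow 3, Dorne 9, Eskel 2 (sum 18, leaving 2 seats).
Remainders in descending order: Arden 0.777, Brisco 0.433, Carrow 0.377, Dorne 0.355, Eskel 0.058.
The surplus seats go to Arden, Brisco.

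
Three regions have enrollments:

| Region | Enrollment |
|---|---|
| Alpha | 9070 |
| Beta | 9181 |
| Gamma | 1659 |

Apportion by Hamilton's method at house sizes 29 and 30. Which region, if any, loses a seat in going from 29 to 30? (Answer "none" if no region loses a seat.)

Gamma

At 29 seats: Alpha 13, Beta 13, Gamma 3.
At 30 seats: Alpha 14, Beta 14, Gamma 2.
Gamma drops from 3 to 2.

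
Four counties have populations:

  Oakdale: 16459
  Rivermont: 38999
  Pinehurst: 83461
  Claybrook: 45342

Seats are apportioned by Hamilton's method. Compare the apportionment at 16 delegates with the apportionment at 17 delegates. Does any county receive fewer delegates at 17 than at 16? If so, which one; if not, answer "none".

At 16 seats: Oakdale 2, Rivermont 3, Pinehurst 7, Claybrook 4.
At 17 seats: Oakdale 1, Rivermont 4, Pinehurst 8, Claybrook 4.
Oakdale drops from 2 to 1.

Oakdale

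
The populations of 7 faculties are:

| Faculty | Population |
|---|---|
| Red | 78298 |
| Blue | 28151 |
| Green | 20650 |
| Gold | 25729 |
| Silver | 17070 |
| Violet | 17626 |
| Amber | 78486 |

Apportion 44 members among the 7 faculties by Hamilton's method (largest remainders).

Total 266010; standard divisor 266010/44 ≈ 6045.682.
Standard quotas: Red 12.9511, Blue 4.6564, Green 3.4157, Gold 4.2558, Silver 2.8235, Violet 2.9155, Amber 12.9822.
Lower quotas: Red 12, Blue 4, Green 3, Gold 4, Silver 2, Violet 2, Amber 12 (sum 39, leaving 5 seats).
Remainders in descending order: Amber 0.9822, Red 0.9511, Violet 0.9155, Silver 0.8235, Blue 0.6564, Green 0.4157, Gold 0.2558.
The surplus seats go to Amber, Red, Violet, Silver, Blue.

Red=13, Blue=5, Green=3, Gold=4, Silver=3, Violet=3, Amber=13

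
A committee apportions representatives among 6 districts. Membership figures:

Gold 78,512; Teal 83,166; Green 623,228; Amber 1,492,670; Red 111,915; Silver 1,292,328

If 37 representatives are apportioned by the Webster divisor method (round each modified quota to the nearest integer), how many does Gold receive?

1

Standard divisor 3681819/37 ≈ 99508.622; standard quotas: Gold 0.789, Teal 0.836, Green 6.263, Amber 15.000, Red 1.125, Silver 12.987.
Rounding to the nearest integer gives Gold 1, Teal 1, Green 6, Amber 15, Red 1, Silver 13 — total 37, matching the house size, so no adjustment is needed.
Gold receives 1.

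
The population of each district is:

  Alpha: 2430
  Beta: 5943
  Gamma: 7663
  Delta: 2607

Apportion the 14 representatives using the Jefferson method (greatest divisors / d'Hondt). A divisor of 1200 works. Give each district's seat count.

With modified divisor 1200: modified quotas Alpha 2.025, Beta 4.952, Gamma 6.386, Delta 2.172.
Rounding down: Alpha 2, Beta 4, Gamma 6, Delta 2 (total 14).

Alpha 2; Beta 4; Gamma 6; Delta 2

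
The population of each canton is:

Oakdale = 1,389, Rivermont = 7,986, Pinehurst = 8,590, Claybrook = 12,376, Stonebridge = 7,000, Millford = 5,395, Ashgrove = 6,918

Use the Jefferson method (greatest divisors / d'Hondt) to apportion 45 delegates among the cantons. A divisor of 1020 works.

With modified divisor 1020: modified quotas Oakdale 1.362, Rivermont 7.829, Pinehurst 8.422, Claybrook 12.133, Stonebridge 6.863, Millford 5.289, Ashgrove 6.782.
Rounding down: Oakdale 1, Rivermont 7, Pinehurst 8, Claybrook 12, Stonebridge 6, Millford 5, Ashgrove 6 (total 45).

Oakdale=1, Rivermont=7, Pinehurst=8, Claybrook=12, Stonebridge=6, Millford=5, Ashgrove=6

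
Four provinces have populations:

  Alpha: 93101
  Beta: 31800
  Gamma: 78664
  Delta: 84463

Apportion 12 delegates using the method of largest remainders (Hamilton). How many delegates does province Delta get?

Total 288028; standard divisor 288028/12 ≈ 24002.333.
Standard quotas: Alpha 3.8788, Beta 1.3249, Gamma 3.2773, Delta 3.5189.
Lower quotas: Alpha 3, Beta 1, Gamma 3, Delta 3 (sum 10, leaving 2 seats).
Remainders in descending order: Alpha 0.8788, Delta 0.5189, Beta 0.3249, Gamma 0.2773.
The surplus seats go to Alpha, Delta.
Delta receives 4.

4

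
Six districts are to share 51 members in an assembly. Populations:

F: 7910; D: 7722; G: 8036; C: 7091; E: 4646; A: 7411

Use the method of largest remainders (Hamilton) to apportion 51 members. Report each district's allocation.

F: 9, D: 9, G: 10, C: 8, E: 6, A: 9

Total 42816; standard divisor 42816/51 ≈ 839.529.
Standard quotas: F 9.4219, D 9.1980, G 9.5720, C 8.4464, E 5.5341, A 8.8276.
Lower quotas: F 9, D 9, G 9, C 8, E 5, A 8 (sum 48, leaving 3 seats).
Remainders in descending order: A 0.8276, G 0.5720, E 0.5341, C 0.4464, F 0.4219, D 0.1980.
Largest remainders: A, G, E receive the extra seats.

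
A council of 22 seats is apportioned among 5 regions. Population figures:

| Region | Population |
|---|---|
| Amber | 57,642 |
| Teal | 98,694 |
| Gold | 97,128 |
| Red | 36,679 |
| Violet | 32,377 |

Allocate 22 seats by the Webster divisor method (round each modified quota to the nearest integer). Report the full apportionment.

Amber: 4, Teal: 7, Gold: 7, Red: 2, Violet: 2

Standard divisor 322520/22 ≈ 14660; standard quotas: Amber 3.932, Teal 6.732, Gold 6.625, Red 2.502, Violet 2.209.
Rounding to the nearest integer gives 4, 7, 7, 3, 2 = 23 seats, so the divisor must be adjusted.
With modified divisor 14800: modified quotas Amber 3.895, Teal 6.669, Gold 6.563, Red 2.478, Violet 2.188.
Rounding to the nearest integer: Amber 4, Teal 7, Gold 7, Red 2, Violet 2 (total 22).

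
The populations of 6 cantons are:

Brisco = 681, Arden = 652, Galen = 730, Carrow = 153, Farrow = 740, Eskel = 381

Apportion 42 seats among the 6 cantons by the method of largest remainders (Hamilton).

Standard divisor: 3337 ÷ 42 ≈ 79.452.
Standard quotas: Brisco 8.571, Arden 8.206, Galen 9.188, Carrow 1.926, Farrow 9.314, Eskel 4.795.
Lower quotas: Brisco 8, Arden 8, Galen 9, Carrow 1, Farrow 9, Eskel 4 (sum 39, leaving 3 seats).
Remainders in descending order: Carrow 0.926, Eskel 0.795, Brisco 0.571, Farrow 0.314, Arden 0.206, Galen 0.188.
Largest remainders: Carrow, Eskel, Brisco receive the extra seats.

Brisco: 9, Arden: 8, Galen: 9, Carrow: 2, Farrow: 9, Eskel: 5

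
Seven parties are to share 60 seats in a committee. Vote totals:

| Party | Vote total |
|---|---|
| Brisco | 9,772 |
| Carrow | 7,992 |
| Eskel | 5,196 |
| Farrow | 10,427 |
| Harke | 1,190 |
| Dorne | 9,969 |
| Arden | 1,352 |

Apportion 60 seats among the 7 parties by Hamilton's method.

Brisco 13; Carrow 10; Eskel 7; Farrow 14; Harke 1; Dorne 13; Arden 2

Standard divisor: 45898 ÷ 60 ≈ 764.967.
Standard quotas: Brisco 12.7744, Carrow 10.4475, Eskel 6.7925, Farrow 13.6307, Harke 1.5556, Dorne 13.0319, Arden 1.7674.
Lower quotas: Brisco 12, Carrow 10, Eskel 6, Farrow 13, Harke 1, Dorne 13, Arden 1 (sum 56, leaving 4 seats).
Remainders in descending order: Eskel 0.7925, Brisco 0.7744, Arden 0.7674, Farrow 0.6307, Harke 0.5556, Carrow 0.4475, Dorne 0.0319.
Largest remainders: Eskel, Brisco, Arden, Farrow receive the extra seats.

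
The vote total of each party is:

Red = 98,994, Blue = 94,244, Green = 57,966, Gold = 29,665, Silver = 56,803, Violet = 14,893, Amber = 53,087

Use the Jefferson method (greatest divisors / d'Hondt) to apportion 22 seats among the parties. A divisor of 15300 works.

With modified divisor 15300: modified quotas Red 6.470, Blue 6.160, Green 3.789, Gold 1.939, Silver 3.713, Violet 0.973, Amber 3.470.
Rounding down: Red 6, Blue 6, Green 3, Gold 1, Silver 3, Violet 0, Amber 3 (total 22).

Red 6, Blue 6, Green 3, Gold 1, Silver 3, Violet 0, Amber 3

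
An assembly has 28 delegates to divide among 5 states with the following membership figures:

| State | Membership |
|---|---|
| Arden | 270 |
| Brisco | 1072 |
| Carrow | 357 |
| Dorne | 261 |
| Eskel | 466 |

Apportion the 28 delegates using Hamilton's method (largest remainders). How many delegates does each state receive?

Standard divisor: 2426 ÷ 28 ≈ 86.643.
Standard quotas: Arden 3.116, Brisco 12.373, Carrow 4.120, Dorne 3.012, Eskel 5.378.
Lower quotas: Arden 3, Brisco 12, Carrow 4, Dorne 3, Eskel 5 (sum 27, leaving 1 seat).
Remainders in descending order: Eskel 0.378, Brisco 0.373, Carrow 0.120, Arden 0.116, Dorne 0.012.
The surplus seat goes to Eskel.

Arden 3; Brisco 12; Carrow 4; Dorne 3; Eskel 6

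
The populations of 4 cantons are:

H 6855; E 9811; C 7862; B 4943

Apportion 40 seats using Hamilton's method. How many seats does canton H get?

9

The standard divisor is 29471/40 ≈ 736.775.
Standard quotas: H 9.3041, E 13.3161, C 10.6708, B 6.7090.
Lower quotas: H 9, E 13, C 10, B 6 (sum 38, leaving 2 seats).
Remainders in descending order: B 0.7090, C 0.6708, E 0.3161, H 0.3041.
The surplus seats go to B, C.
H receives 9.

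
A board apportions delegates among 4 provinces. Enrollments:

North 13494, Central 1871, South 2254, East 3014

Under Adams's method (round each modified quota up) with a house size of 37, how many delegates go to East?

6

Standard divisor 20633/37 ≈ 557.649; standard quotas: North 24.198, Central 3.355, South 4.042, East 5.405.
Rounding up gives 25, 4, 5, 6 = 40 seats, so the divisor must be adjusted.
With modified divisor 600: modified quotas North 22.490, Central 3.118, South 3.757, East 5.023.
Rounding up: North 23, Central 4, South 4, East 6 (total 37).
East receives 6.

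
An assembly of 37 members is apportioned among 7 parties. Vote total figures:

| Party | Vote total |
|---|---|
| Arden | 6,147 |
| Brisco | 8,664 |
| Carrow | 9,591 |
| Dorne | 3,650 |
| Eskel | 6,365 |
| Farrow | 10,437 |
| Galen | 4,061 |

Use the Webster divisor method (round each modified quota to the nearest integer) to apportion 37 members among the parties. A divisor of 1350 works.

Arden: 5, Brisco: 6, Carrow: 7, Dorne: 3, Eskel: 5, Farrow: 8, Galen: 3

With modified divisor 1350: modified quotas Arden 4.553, Brisco 6.418, Carrow 7.104, Dorne 2.704, Eskel 4.715, Farrow 7.731, Galen 3.008.
Rounding to the nearest integer: Arden 5, Brisco 6, Carrow 7, Dorne 3, Eskel 5, Farrow 8, Galen 3 (total 37).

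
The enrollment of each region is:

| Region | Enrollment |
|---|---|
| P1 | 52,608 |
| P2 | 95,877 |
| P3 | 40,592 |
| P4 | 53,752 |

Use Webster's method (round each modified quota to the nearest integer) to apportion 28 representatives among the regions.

Standard divisor 242829/28 ≈ 8672.464; standard quotas: P1 6.066, P2 11.055, P3 4.681, P4 6.198.
Rounding to the nearest integer gives P1 6, P2 11, P3 5, P4 6 — total 28, matching the house size, so no adjustment is needed.

P1 6, P2 11, P3 5, P4 6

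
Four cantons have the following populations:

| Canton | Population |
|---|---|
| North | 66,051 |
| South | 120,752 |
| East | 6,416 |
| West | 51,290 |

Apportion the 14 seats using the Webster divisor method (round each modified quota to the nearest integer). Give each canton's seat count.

North=4, South=7, East=0, West=3

Standard divisor 244509/14 ≈ 17464.929; standard quotas: North 3.782, South 6.914, East 0.367, West 2.937.
Rounding to the nearest integer gives North 4, South 7, East 0, West 3 — total 14, matching the house size, so no adjustment is needed.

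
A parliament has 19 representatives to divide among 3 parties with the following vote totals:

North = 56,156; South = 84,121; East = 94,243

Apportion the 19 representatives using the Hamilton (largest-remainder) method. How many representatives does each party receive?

Standard divisor: 234520 ÷ 19 ≈ 12343.158.
Standard quotas: North 4.5496, South 6.8152, East 7.6352.
Lower quotas: North 4, South 6, East 7 (sum 17, leaving 2 seats).
Remainders in descending order: South 0.8152, East 0.6352, North 0.5496.
Largest remainders: South, East receive the extra seats.

North: 4, South: 7, East: 8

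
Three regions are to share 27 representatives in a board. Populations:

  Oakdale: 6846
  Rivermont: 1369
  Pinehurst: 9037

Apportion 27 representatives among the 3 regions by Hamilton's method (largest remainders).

Oakdale: 11; Rivermont: 2; Pinehurst: 14

Total 17252; standard divisor 17252/27 ≈ 638.963.
Standard quotas: Oakdale 10.7142, Rivermont 2.1425, Pinehurst 14.1432.
Lower quotas: Oakdale 10, Rivermont 2, Pinehurst 14 (sum 26, leaving 1 seat).
Remainders in descending order: Oakdale 0.7142, Pinehurst 0.1432, Rivermont 0.1425.
Largest remainder: Oakdale receives the extra seat.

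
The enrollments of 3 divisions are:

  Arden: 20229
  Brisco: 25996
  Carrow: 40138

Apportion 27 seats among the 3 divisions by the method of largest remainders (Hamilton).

Total 86363; standard divisor 86363/27 ≈ 3198.63.
Standard quotas: Arden 6.3243, Brisco 8.1272, Carrow 12.5485.
Lower quotas: Arden 6, Brisco 8, Carrow 12 (sum 26, leaving 1 seat).
Remainders in descending order: Carrow 0.5485, Arden 0.3243, Brisco 0.1272.
The surplus seat goes to Carrow.

Arden 6; Brisco 8; Carrow 13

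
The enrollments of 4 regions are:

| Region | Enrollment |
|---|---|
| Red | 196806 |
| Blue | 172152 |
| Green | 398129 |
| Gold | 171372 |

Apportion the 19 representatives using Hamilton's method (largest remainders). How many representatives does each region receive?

Standard divisor: 938459 ÷ 19 ≈ 49392.579.
Standard quotas: Red 3.9845, Blue 3.4854, Green 8.0605, Gold 3.4696.
Lower quotas: Red 3, Blue 3, Green 8, Gold 3 (sum 17, leaving 2 seats).
Remainders in descending order: Red 0.9845, Blue 0.4854, Gold 0.4696, Green 0.0605.
Largest remainders: Red, Blue receive the extra seats.

Red: 4; Blue: 4; Green: 8; Gold: 3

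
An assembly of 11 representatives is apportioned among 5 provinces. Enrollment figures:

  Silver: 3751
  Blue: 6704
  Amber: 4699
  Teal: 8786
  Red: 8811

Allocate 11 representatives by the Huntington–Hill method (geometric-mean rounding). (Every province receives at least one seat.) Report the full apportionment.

With divisor 3030: modified quotas Silver 1.238, Blue 2.213, Amber 1.551, Teal 2.900, Red 2.908.
Geometric-mean thresholds: Silver √(1·2)=1.414, Blue √(2·3)=2.449, Amber √(1·2)=1.414, Teal √(2·3)=2.449, Red √(2·3)=2.449.
Each quota rounded against its threshold gives Silver 1, Blue 2, Amber 2, Teal 3, Red 3 (total 11).

Silver 1, Blue 2, Amber 2, Teal 3, Red 3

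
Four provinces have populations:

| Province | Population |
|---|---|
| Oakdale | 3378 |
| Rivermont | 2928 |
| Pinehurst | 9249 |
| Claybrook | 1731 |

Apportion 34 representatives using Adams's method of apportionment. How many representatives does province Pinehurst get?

Standard divisor 17286/34 ≈ 508.412; standard quotas: Oakdale 6.644, Rivermont 5.759, Pinehurst 18.192, Claybrook 3.405.
Rounding up gives 7, 6, 19, 4 = 36 seats, so the divisor must be adjusted.
With modified divisor 550: modified quotas Oakdale 6.142, Rivermont 5.324, Pinehurst 16.816, Claybrook 3.147.
Rounding up: Oakdale 7, Rivermont 6, Pinehurst 17, Claybrook 4 (total 34).
Pinehurst receives 17.

17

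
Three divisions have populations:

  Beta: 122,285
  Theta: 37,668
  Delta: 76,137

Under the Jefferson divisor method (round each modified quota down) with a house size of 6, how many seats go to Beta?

Standard divisor 236090/6 ≈ 39348.333; standard quotas: Beta 3.108, Theta 0.957, Delta 1.935.
Rounding down gives 3, 0, 1 = 4 seats, so the divisor must be adjusted.
With modified divisor 34100: modified quotas Beta 3.586, Theta 1.105, Delta 2.233.
Rounding down: Beta 3, Theta 1, Delta 2 (total 6).
Beta receives 3.

3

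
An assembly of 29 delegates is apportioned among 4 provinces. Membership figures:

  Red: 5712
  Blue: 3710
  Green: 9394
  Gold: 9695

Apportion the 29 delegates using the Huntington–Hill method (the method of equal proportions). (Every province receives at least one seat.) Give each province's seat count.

Red 6, Blue 4, Green 9, Gold 10

With divisor 1006: modified quotas Red 5.678, Blue 3.688, Green 9.338, Gold 9.637.
Geometric-mean thresholds: Red √(5·6)=5.477, Blue √(3·4)=3.464, Green √(9·10)=9.487, Gold √(9·10)=9.487.
Each quota rounded against its threshold gives Red 6, Blue 4, Green 9, Gold 10 (total 29).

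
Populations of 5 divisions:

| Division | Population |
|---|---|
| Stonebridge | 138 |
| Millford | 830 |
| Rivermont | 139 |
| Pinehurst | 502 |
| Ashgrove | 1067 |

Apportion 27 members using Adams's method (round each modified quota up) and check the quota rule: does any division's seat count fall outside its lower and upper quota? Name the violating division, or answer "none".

none

Standard quotas: Stonebridge 1.392, Millford 8.374, Rivermont 1.402, Pinehurst 5.065, Ashgrove 10.766.
Adams allocation: Stonebridge 2, Millford 8, Rivermont 2, Pinehurst 5, Ashgrove 10.
Every allocation lies between the lower and upper quota.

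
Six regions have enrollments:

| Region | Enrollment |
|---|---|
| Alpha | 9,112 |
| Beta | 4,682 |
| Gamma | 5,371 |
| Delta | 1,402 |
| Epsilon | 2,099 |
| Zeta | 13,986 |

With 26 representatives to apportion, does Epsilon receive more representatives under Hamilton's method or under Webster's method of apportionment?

Hamilton: Alpha 6, Beta 3, Gamma 4, Delta 1, Epsilon 2, Zeta 10.
Webster: Alpha 7, Beta 3, Gamma 4, Delta 1, Epsilon 1, Zeta 10.
Epsilon gets 2 under Hamilton and 1 under Webster.

Hamilton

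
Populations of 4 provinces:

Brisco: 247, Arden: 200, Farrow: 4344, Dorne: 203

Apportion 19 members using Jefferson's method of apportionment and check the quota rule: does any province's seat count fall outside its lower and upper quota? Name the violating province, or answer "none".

Farrow

Standard quotas: Brisco 0.940, Arden 0.761, Farrow 16.527, Dorne 0.772.
Jefferson allocation: Brisco 1, Arden 0, Farrow 18, Dorne 0.
Farrow has quota 16.527 (lower 16, upper 17) but receives 18 — outside the quota interval.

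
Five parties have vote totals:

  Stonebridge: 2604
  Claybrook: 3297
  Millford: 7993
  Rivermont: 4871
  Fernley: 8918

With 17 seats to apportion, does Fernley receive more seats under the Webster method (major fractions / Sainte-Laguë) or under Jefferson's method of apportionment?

Jefferson

Webster: Stonebridge 2, Claybrook 2, Millford 5, Rivermont 3, Fernley 5.
Jefferson: Stonebridge 1, Claybrook 2, Millford 5, Rivermont 3, Fernley 6.
Fernley gets 5 under Webster and 6 under Jefferson.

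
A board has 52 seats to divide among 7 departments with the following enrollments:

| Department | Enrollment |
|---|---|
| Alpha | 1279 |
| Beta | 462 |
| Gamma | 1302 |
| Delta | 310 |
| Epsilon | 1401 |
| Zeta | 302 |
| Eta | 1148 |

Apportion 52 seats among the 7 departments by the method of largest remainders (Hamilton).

Alpha 11, Beta 4, Gamma 11, Delta 2, Epsilon 12, Zeta 2, Eta 10

Standard divisor: 6204 ÷ 52 ≈ 119.308.
Standard quotas: Alpha 10.720, Beta 3.872, Gamma 10.913, Delta 2.598, Epsilon 11.743, Zeta 2.531, Eta 9.622.
Lower quotas: Alpha 10, Beta 3, Gamma 10, Delta 2, Epsilon 11, Zeta 2, Eta 9 (sum 47, leaving 5 seats).
Remainders in descending order: Gamma 0.913, Beta 0.872, Epsilon 0.743, Alpha 0.720, Eta 0.622, Delta 0.598, Zeta 0.531.
The surplus seats go to Gamma, Beta, Epsilon, Alpha, Eta.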